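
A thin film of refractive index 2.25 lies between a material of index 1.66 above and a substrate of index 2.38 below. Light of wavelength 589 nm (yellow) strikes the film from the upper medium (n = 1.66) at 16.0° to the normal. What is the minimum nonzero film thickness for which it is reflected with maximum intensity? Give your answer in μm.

0.134 μm

Top surface (1.66 → 2.25): reflection off a higher-index medium gives a half-wave phase shift.
Ray reflecting at the bottom interface goes from n = 2.25 toward n = 2.38: a half-wave phase shift.
The two reflections carry the same phase change, so no net offset.
For bright reflection here: 2 n t cos θ_r = m λ.
Snell's law: 1.66 sin 16.0° = 2.25 sin θ_r → sin θ_r = 0.203, cos θ_r = 0.979.
Minimum nonzero at m = 1: t = λ / (2 n cos θ_r) = 589 / (2 × 2.25 × 0.979) = 134 nm.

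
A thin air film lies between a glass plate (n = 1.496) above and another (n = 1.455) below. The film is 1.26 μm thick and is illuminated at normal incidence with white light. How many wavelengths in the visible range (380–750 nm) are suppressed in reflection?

3

At the upper boundary (n = 1.496 to n = 1.0) the reflected ray undergoes no phase shift.
Bottom surface (1.0 → 1.455): reflection off a higher-index medium gives a half-wave phase shift.
Exactly one π shift → a net half-wave offset.
With one net inversion, destructive interference in reflection requires 2 n t = m λ.
λ = 2 n t / m = 2520 / m nm.
m=3: 840 nm (IR); m=4: 630 nm (visible); m=5: 504 nm (visible); m=6: 420 nm (visible); m=7: 360 nm (UV).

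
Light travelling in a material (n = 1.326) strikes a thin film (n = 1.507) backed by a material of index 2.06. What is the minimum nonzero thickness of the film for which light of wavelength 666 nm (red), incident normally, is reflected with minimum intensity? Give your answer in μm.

0.110 μm

At the upper boundary (n = 1.326 to n = 1.507) the reflected ray undergoes a half-wave phase shift.
At the lower boundary (n = 1.507 to n = 2.06) the reflected ray undergoes a half-wave phase shift.
Net: no relative phase inversion (both shifts match).
For minimum reflection here: 2 n t = (m + ½) λ.
Minimum at m = 0: t = λ / (4 n) = 666 / (4 × 1.507) = 110 nm.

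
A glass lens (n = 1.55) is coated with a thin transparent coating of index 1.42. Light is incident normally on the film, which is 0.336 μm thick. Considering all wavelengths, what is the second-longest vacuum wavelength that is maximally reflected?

Top surface (1.0 → 1.42): reflection off a higher-index medium gives a half-wave phase shift.
Bottom surface (1.42 → 1.55): reflection off a higher-index medium gives a half-wave phase shift.
The two reflections carry the same phase change, so no net offset.
With no net inversion, constructive interference in reflection requires 2 n t = m λ.
λ = 2 n t / m. The second-longest wavelength is m = 2: λ = 2 × 1.42 × 336 / 2.00 = 477 nm.

477 nm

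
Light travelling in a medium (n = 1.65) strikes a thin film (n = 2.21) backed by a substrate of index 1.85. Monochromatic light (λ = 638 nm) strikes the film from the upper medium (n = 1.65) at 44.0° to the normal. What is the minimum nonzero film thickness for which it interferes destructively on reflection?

169 nm

Top surface (1.65 → 2.21): reflection off a higher-index medium gives a half-wave phase shift.
Bottom surface (2.21 → 1.85): reflection off a lower-index medium gives no phase shift.
Net: one phase inversion between the two reflected rays.
So the condition for destructive reflection is 2 n t cos θ_r = m λ.
Snell's law: 1.65 sin 44.0° = 2.21 sin θ_r → sin θ_r = 0.519, cos θ_r = 0.855.
Minimum nonzero at m = 1: t = λ / (2 n cos θ_r) = 638 / (2 × 2.21 × 0.855) = 169 nm.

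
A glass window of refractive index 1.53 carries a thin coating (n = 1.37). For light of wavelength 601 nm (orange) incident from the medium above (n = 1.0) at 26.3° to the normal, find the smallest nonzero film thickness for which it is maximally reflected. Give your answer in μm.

0.232 μm

At the upper boundary (n = 1.0 to n = 1.37) the reflected ray undergoes a half-wave phase shift.
Bottom surface (1.37 → 1.53): reflection off a higher-index medium gives a half-wave phase shift.
The two reflections carry the same phase change, so no net offset.
So the condition for constructive reflection is 2 n t cos θ_r = m λ.
Snell's law: 1.0 sin 26.3° = 1.37 sin θ_r → sin θ_r = 0.323, cos θ_r = 0.946.
Minimum nonzero at m = 1: t = λ / (2 n cos θ_r) = 601 / (2 × 1.37 × 0.946) = 232 nm.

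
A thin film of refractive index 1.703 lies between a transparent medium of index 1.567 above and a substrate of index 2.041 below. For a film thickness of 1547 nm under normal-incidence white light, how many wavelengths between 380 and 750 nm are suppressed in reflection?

7

Top surface (1.567 → 1.703): reflection off a higher-index medium gives a half-wave phase shift.
At the lower boundary (n = 1.703 to n = 2.041) the reflected ray undergoes a half-wave phase shift.
Net: no relative phase inversion (both shifts match).
For minimum reflection here: 2 n t = (m + ½) λ.
λ = 2 n t / (m + ½) = 5269 / (m + ½) nm.
m=6: 811 nm (IR); m=7: 703 nm (visible); m=8: 620 nm (visible); m=9: 555 nm (visible); m=10: 502 nm (visible); m=11: 458 nm (visible); m=12: 422 nm (visible); m=13: 390 nm (visible); m=14: 363 nm (UV).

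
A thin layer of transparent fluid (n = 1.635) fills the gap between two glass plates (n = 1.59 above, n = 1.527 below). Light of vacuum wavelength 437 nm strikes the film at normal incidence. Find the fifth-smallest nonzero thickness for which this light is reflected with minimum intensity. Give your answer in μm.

0.668 μm

Top surface (1.59 → 1.635): reflection off a higher-index medium gives a half-wave phase shift.
Bottom surface (1.635 → 1.527): reflection off a lower-index medium gives no phase shift.
Net: one phase inversion between the two reflected rays.
So the condition for destructive reflection is 2 n t = m λ.
The fifth-smallest nonzero thickness corresponds to m = 5: t = m λ / (2 n) = 5.00 × 437 / (2 × 1.635) = 668 nm.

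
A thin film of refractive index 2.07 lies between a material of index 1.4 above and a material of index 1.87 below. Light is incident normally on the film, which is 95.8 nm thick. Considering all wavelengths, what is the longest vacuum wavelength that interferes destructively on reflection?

397 nm

Top surface (1.4 → 2.07): reflection off a higher-index medium gives a half-wave phase shift.
At the lower boundary (n = 2.07 to n = 1.87) the reflected ray undergoes no phase shift.
Net: one phase inversion between the two reflected rays.
With one net inversion, destructive interference in reflection requires 2 n t = m λ.
λ = 2 n t / m. The longest wavelength is m = 1: λ = 2 × 2.07 × 95.8 / 1.00 = 397 nm.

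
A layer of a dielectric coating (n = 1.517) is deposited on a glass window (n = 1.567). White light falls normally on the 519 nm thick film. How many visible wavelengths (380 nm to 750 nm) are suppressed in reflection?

2

At the upper boundary (n = 1.0 to n = 1.517) the reflected ray undergoes a half-wave phase shift.
At the lower boundary (n = 1.517 to n = 1.567) the reflected ray undergoes a half-wave phase shift.
Zero or two π shifts → no net half-wave offset.
With no net inversion, destructive interference in reflection requires 2 n t = (m + ½) λ.
λ = 2 n t / (m + ½) = 1575 / (m + ½) nm.
m=1: 1050 nm (IR); m=2: 630 nm (visible); m=3: 450 nm (visible); m=4: 350 nm (UV).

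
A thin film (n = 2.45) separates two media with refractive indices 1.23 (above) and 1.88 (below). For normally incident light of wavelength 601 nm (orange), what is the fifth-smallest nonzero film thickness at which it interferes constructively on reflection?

552 nm

Ray reflecting at the top interface goes from n = 1.23 toward n = 2.45: a half-wave phase shift.
At the lower boundary (n = 2.45 to n = 1.88) the reflected ray undergoes no phase shift.
Exactly one π shift → a net half-wave offset.
With one net inversion, constructive interference in reflection requires 2 n t = (m + ½) λ.
The fifth-smallest nonzero thickness corresponds to m = 4: t = (m + ½) λ / (2 n) = 4.50 × 601 / (2 × 2.45) = 552 nm.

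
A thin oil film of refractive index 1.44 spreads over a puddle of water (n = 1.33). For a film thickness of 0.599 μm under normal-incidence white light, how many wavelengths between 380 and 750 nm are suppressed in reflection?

Top surface (1.0 → 1.44): reflection off a higher-index medium gives a half-wave phase shift.
Ray reflecting at the bottom interface goes from n = 1.44 toward n = 1.33: no phase shift.
Exactly one π shift → a net half-wave offset.
So the condition for destructive reflection is 2 n t = m λ.
λ = 2 n t / m = 1725 / m nm.
m=2: 863 nm (IR); m=3: 575 nm (visible); m=4: 431 nm (visible); m=5: 345 nm (UV).

2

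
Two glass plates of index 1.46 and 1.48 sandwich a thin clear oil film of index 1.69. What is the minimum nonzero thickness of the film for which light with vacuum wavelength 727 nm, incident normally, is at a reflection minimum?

Ray reflecting at the top interface goes from n = 1.46 toward n = 1.69: a half-wave phase shift.
At the lower boundary (n = 1.69 to n = 1.48) the reflected ray undergoes no phase shift.
The two reflections differ by half a wavelength.
With one net inversion, destructive interference in reflection requires 2 n t = m λ.
Minimum nonzero at m = 1: t = λ / (2 n) = 727 / (2 × 1.69) = 215 nm.

215 nm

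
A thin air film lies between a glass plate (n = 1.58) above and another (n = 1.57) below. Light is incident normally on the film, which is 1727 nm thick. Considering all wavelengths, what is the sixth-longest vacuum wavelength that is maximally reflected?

Top surface (1.58 → 1.0): reflection off a lower-index medium gives no phase shift.
Ray reflecting at the bottom interface goes from n = 1.0 toward n = 1.57: a half-wave phase shift.
Exactly one π shift → a net half-wave offset.
So the condition for constructive reflection is 2 n t = (m + ½) λ.
λ = 2 n t / (m + ½). The sixth-longest wavelength is m = 5: λ = 2 × 1.0 × 1727 / 5.50 = 628 nm.

628 nm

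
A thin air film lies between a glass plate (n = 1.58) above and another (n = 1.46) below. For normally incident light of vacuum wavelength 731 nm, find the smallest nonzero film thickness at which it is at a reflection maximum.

183 nm

Top surface (1.58 → 1.0): reflection off a lower-index medium gives no phase shift.
At the lower boundary (n = 1.0 to n = 1.46) the reflected ray undergoes a half-wave phase shift.
Net: one phase inversion between the two reflected rays.
So the condition for constructive reflection is 2 n t = (m + ½) λ.
Minimum at m = 0: t = λ / (4 n) = 731 / (4 × 1.0) = 183 nm.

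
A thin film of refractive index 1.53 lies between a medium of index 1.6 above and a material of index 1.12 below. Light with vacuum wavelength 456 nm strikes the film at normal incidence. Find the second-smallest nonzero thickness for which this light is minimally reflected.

Ray reflecting at the top interface goes from n = 1.6 toward n = 1.53: no phase shift.
Ray reflecting at the bottom interface goes from n = 1.53 toward n = 1.12: no phase shift.
Net: no relative phase inversion (both shifts match).
So the condition for destructive reflection is 2 n t = (m + ½) λ.
The second-smallest nonzero thickness corresponds to m = 1: t = (m + ½) λ / (2 n) = 1.50 × 456 / (2 × 1.53) = 224 nm.

224 nm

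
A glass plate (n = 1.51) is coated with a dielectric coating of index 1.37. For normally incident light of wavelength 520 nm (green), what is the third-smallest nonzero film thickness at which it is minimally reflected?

Ray reflecting at the top interface goes from n = 1.0 toward n = 1.37: a half-wave phase shift.
Bottom surface (1.37 → 1.51): reflection off a higher-index medium gives a half-wave phase shift.
Net: no relative phase inversion (both shifts match).
With no net inversion, destructive interference in reflection requires 2 n t = (m + ½) λ.
The third-smallest nonzero thickness corresponds to m = 2: t = (m + ½) λ / (2 n) = 2.50 × 520 / (2 × 1.37) = 474 nm.

474 nm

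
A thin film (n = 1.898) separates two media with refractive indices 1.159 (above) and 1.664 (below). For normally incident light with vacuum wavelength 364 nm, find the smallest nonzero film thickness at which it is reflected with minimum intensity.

At the upper boundary (n = 1.159 to n = 1.898) the reflected ray undergoes a half-wave phase shift.
Ray reflecting at the bottom interface goes from n = 1.898 toward n = 1.664: no phase shift.
Net: one phase inversion between the two reflected rays.
With one net inversion, destructive interference in reflection requires 2 n t = m λ.
Minimum nonzero at m = 1: t = λ / (2 n) = 364 / (2 × 1.898) = 95.9 nm.

95.9 nm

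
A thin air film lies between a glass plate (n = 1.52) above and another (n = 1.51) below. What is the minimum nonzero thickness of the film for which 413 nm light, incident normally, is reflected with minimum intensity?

207 nm

Top surface (1.52 → 1.0): reflection off a lower-index medium gives no phase shift.
Ray reflecting at the bottom interface goes from n = 1.0 toward n = 1.51: a half-wave phase shift.
Net: one phase inversion between the two reflected rays.
With one net inversion, destructive interference in reflection requires 2 n t = m λ.
Minimum nonzero at m = 1: t = λ / (2 n) = 413 / (2 × 1.0) = 207 nm.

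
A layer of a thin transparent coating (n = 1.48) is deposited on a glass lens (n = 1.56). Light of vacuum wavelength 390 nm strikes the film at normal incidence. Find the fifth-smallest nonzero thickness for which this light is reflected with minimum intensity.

Top surface (1.0 → 1.48): reflection off a higher-index medium gives a half-wave phase shift.
Ray reflecting at the bottom interface goes from n = 1.48 toward n = 1.56: a half-wave phase shift.
Net: no relative phase inversion (both shifts match).
For weak reflection here: 2 n t = (m + ½) λ.
The fifth-smallest nonzero thickness corresponds to m = 4: t = (m + ½) λ / (2 n) = 4.50 × 390 / (2 × 1.48) = 593 nm.

593 nm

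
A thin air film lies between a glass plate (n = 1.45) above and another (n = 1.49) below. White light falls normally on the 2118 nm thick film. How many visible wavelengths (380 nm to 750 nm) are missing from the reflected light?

6

Ray reflecting at the top interface goes from n = 1.45 toward n = 1.0: no phase shift.
Ray reflecting at the bottom interface goes from n = 1.0 toward n = 1.49: a half-wave phase shift.
The two reflections differ by half a wavelength.
For minimum reflection here: 2 n t = m λ.
λ = 2 n t / m = 4236 / m nm.
m=5: 847 nm (IR); m=6: 706 nm (visible); m=7: 605 nm (visible); m=8: 530 nm (visible); m=9: 471 nm (visible); m=10: 424 nm (visible); m=11: 385 nm (visible); m=12: 353 nm (UV).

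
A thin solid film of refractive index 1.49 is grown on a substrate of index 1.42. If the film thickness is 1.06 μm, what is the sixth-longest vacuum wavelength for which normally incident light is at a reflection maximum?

Ray reflecting at the top interface goes from n = 1.0 toward n = 1.49: a half-wave phase shift.
Bottom surface (1.49 → 1.42): reflection off a lower-index medium gives no phase shift.
The two reflections differ by half a wavelength.
For maximum reflection here: 2 n t = (m + ½) λ.
λ = 2 n t / (m + ½). The sixth-longest wavelength is m = 5: λ = 2 × 1.49 × 1060 / 5.50 = 574 nm.

574 nm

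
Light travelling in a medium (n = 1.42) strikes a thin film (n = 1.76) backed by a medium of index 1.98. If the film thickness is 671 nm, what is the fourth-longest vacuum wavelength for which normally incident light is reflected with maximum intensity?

Ray reflecting at the top interface goes from n = 1.42 toward n = 1.76: a half-wave phase shift.
Ray reflecting at the bottom interface goes from n = 1.76 toward n = 1.98: a half-wave phase shift.
Net: no relative phase inversion (both shifts match).
With no net inversion, constructive interference in reflection requires 2 n t = m λ.
λ = 2 n t / m. The fourth-longest wavelength is m = 4: λ = 2 × 1.76 × 671 / 4.00 = 590 nm.

590 nm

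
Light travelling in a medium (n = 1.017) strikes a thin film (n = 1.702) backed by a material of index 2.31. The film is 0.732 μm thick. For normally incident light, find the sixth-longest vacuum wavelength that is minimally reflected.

At the upper boundary (n = 1.017 to n = 1.702) the reflected ray undergoes a half-wave phase shift.
Ray reflecting at the bottom interface goes from n = 1.702 toward n = 2.31: a half-wave phase shift.
Net: no relative phase inversion (both shifts match).
With no net inversion, destructive interference in reflection requires 2 n t = (m + ½) λ.
λ = 2 n t / (m + ½). The sixth-longest wavelength is m = 5: λ = 2 × 1.702 × 732 / 5.50 = 453 nm.

453 nm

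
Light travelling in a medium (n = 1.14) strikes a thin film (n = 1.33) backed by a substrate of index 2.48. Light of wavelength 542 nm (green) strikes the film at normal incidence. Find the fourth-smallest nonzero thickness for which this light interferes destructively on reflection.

At the upper boundary (n = 1.14 to n = 1.33) the reflected ray undergoes a half-wave phase shift.
Bottom surface (1.33 → 2.48): reflection off a higher-index medium gives a half-wave phase shift.
Net: no relative phase inversion (both shifts match).
With no net inversion, destructive interference in reflection requires 2 n t = (m + ½) λ.
The fourth-smallest nonzero thickness corresponds to m = 3: t = (m + ½) λ / (2 n) = 3.50 × 542 / (2 × 1.33) = 713 nm.

713 nm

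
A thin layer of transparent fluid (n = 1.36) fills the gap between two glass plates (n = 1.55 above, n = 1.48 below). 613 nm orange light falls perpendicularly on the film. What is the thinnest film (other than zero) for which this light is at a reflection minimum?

At the upper boundary (n = 1.55 to n = 1.36) the reflected ray undergoes no phase shift.
Ray reflecting at the bottom interface goes from n = 1.36 toward n = 1.48: a half-wave phase shift.
The two reflections differ by half a wavelength.
So the condition for destructive reflection is 2 n t = m λ.
Minimum nonzero at m = 1: t = λ / (2 n) = 613 / (2 × 1.36) = 225 nm.

225 nm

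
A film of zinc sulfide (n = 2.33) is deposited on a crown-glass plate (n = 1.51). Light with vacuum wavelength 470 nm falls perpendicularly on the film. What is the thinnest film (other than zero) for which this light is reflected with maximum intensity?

50.4 nm

At the upper boundary (n = 1.0 to n = 2.33) the reflected ray undergoes a half-wave phase shift.
Bottom surface (2.33 → 1.51): reflection off a lower-index medium gives no phase shift.
The two reflections differ by half a wavelength.
With one net inversion, constructive interference in reflection requires 2 n t = (m + ½) λ.
Minimum at m = 0: t = λ / (4 n) = 470 / (4 × 2.33) = 50.4 nm.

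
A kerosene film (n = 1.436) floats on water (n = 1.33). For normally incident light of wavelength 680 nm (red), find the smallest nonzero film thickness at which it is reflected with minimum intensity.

Top surface (1.0 → 1.436): reflection off a higher-index medium gives a half-wave phase shift.
Bottom surface (1.436 → 1.33): reflection off a lower-index medium gives no phase shift.
Net: one phase inversion between the two reflected rays.
With one net inversion, destructive interference in reflection requires 2 n t = m λ.
Minimum nonzero at m = 1: t = λ / (2 n) = 680 / (2 × 1.436) = 237 nm.

237 nm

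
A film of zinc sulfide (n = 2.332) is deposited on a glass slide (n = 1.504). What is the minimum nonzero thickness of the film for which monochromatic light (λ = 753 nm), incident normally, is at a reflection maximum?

80.7 nm

Top surface (1.0 → 2.332): reflection off a higher-index medium gives a half-wave phase shift.
Ray reflecting at the bottom interface goes from n = 2.332 toward n = 1.504: no phase shift.
Exactly one π shift → a net half-wave offset.
For maximum reflection here: 2 n t = (m + ½) λ.
Minimum at m = 0: t = λ / (4 n) = 753 / (4 × 2.332) = 80.7 nm.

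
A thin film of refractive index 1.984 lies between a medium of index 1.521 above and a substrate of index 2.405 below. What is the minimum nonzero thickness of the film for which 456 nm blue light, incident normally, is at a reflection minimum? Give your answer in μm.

0.0575 μm

Ray reflecting at the top interface goes from n = 1.521 toward n = 1.984: a half-wave phase shift.
At the lower boundary (n = 1.984 to n = 2.405) the reflected ray undergoes a half-wave phase shift.
Zero or two π shifts → no net half-wave offset.
So the condition for destructive reflection is 2 n t = (m + ½) λ.
Minimum at m = 0: t = λ / (4 n) = 456 / (4 × 1.984) = 57.5 nm.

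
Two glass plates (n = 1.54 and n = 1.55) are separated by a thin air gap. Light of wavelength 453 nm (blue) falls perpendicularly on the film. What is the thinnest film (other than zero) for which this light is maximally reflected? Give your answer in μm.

0.113 μm

At the upper boundary (n = 1.54 to n = 1.0) the reflected ray undergoes no phase shift.
Ray reflecting at the bottom interface goes from n = 1.0 toward n = 1.55: a half-wave phase shift.
Net: one phase inversion between the two reflected rays.
For maximum reflection here: 2 n t = (m + ½) λ.
Minimum at m = 0: t = λ / (4 n) = 453 / (4 × 1.0) = 113 nm.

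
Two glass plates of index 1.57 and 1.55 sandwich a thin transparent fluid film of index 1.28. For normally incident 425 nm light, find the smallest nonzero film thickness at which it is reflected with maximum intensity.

Ray reflecting at the top interface goes from n = 1.57 toward n = 1.28: no phase shift.
Bottom surface (1.28 → 1.55): reflection off a higher-index medium gives a half-wave phase shift.
The two reflections differ by half a wavelength.
With one net inversion, constructive interference in reflection requires 2 n t = (m + ½) λ.
Minimum at m = 0: t = λ / (4 n) = 425 / (4 × 1.28) = 83.0 nm.

83.0 nm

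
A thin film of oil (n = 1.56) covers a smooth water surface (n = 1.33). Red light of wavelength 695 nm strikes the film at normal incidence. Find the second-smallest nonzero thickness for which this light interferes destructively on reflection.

446 nm

Top surface (1.0 → 1.56): reflection off a higher-index medium gives a half-wave phase shift.
At the lower boundary (n = 1.56 to n = 1.33) the reflected ray undergoes no phase shift.
Exactly one π shift → a net half-wave offset.
For dark reflection here: 2 n t = m λ.
The second-smallest nonzero thickness corresponds to m = 2: t = m λ / (2 n) = 2.00 × 695 / (2 × 1.56) = 446 nm.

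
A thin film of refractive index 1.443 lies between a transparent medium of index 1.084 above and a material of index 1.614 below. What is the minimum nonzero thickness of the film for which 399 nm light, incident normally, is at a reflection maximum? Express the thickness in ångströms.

Top surface (1.084 → 1.443): reflection off a higher-index medium gives a half-wave phase shift.
Ray reflecting at the bottom interface goes from n = 1.443 toward n = 1.614: a half-wave phase shift.
The two reflections carry the same phase change, so no net offset.
So the condition for constructive reflection is 2 n t = m λ.
Minimum nonzero at m = 1: t = λ / (2 n) = 399 / (2 × 1.443) = 138 nm.

1383 Å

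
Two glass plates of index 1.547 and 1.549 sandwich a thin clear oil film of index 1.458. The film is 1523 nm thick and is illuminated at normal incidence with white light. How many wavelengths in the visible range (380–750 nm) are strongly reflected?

At the upper boundary (n = 1.547 to n = 1.458) the reflected ray undergoes no phase shift.
At the lower boundary (n = 1.458 to n = 1.549) the reflected ray undergoes a half-wave phase shift.
Net: one phase inversion between the two reflected rays.
For bright reflection here: 2 n t = (m + ½) λ.
λ = 2 n t / (m + ½) = 4441 / (m + ½) nm.
m=5: 807 nm (IR); m=6: 683 nm (visible); m=7: 592 nm (visible); m=8: 522 nm (visible); m=9: 467 nm (visible); m=10: 423 nm (visible); m=11: 386 nm (visible); m=12: 355 nm (UV).

6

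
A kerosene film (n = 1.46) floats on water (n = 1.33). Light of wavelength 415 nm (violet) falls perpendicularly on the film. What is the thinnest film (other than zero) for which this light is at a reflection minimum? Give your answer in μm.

Ray reflecting at the top interface goes from n = 1.0 toward n = 1.46: a half-wave phase shift.
Bottom surface (1.46 → 1.33): reflection off a lower-index medium gives no phase shift.
Net: one phase inversion between the two reflected rays.
With one net inversion, destructive interference in reflection requires 2 n t = m λ.
Minimum nonzero at m = 1: t = λ / (2 n) = 415 / (2 × 1.46) = 142 nm.

0.142 μm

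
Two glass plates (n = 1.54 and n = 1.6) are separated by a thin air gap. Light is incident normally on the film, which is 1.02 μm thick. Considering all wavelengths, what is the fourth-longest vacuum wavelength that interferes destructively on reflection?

510 nm

Top surface (1.54 → 1.0): reflection off a lower-index medium gives no phase shift.
Ray reflecting at the bottom interface goes from n = 1.0 toward n = 1.6: a half-wave phase shift.
Exactly one π shift → a net half-wave offset.
So the condition for destructive reflection is 2 n t = m λ.
λ = 2 n t / m. The fourth-longest wavelength is m = 4: λ = 2 × 1.0 × 1020 / 4.00 = 510 nm.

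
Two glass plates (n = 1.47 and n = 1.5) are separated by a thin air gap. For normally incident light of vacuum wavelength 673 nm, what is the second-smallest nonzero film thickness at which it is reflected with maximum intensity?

Ray reflecting at the top interface goes from n = 1.47 toward n = 1.0: no phase shift.
Ray reflecting at the bottom interface goes from n = 1.0 toward n = 1.5: a half-wave phase shift.
The two reflections differ by half a wavelength.
So the condition for constructive reflection is 2 n t = (m + ½) λ.
The second-smallest nonzero thickness corresponds to m = 1: t = (m + ½) λ / (2 n) = 1.50 × 673 / (2 × 1.0) = 505 nm.

505 nm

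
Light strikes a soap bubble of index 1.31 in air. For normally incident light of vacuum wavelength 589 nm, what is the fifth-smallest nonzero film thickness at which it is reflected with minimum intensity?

Ray reflecting at the top interface goes from n = 1.0 toward n = 1.31: a half-wave phase shift.
Bottom surface (1.31 → 1.0): reflection off a lower-index medium gives no phase shift.
Net: one phase inversion between the two reflected rays.
With one net inversion, destructive interference in reflection requires 2 n t = m λ.
The fifth-smallest nonzero thickness corresponds to m = 5: t = m λ / (2 n) = 5.00 × 589 / (2 × 1.31) = 1124 nm.

1124 nm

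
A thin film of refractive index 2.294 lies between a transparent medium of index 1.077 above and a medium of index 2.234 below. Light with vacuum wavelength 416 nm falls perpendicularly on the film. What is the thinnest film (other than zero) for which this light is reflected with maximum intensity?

45.3 nm

Top surface (1.077 → 2.294): reflection off a higher-index medium gives a half-wave phase shift.
Ray reflecting at the bottom interface goes from n = 2.294 toward n = 2.234: no phase shift.
Net: one phase inversion between the two reflected rays.
With one net inversion, constructive interference in reflection requires 2 n t = (m + ½) λ.
Minimum at m = 0: t = λ / (4 n) = 416 / (4 × 2.294) = 45.3 nm.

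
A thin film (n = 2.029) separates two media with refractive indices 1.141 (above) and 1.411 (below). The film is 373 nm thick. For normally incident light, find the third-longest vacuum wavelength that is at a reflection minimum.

505 nm

Top surface (1.141 → 2.029): reflection off a higher-index medium gives a half-wave phase shift.
At the lower boundary (n = 2.029 to n = 1.411) the reflected ray undergoes no phase shift.
Exactly one π shift → a net half-wave offset.
So the condition for destructive reflection is 2 n t = m λ.
λ = 2 n t / m. The third-longest wavelength is m = 3: λ = 2 × 2.029 × 373 / 3.00 = 505 nm.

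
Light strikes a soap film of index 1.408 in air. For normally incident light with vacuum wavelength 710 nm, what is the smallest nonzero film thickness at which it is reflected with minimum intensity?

At the upper boundary (n = 1.0 to n = 1.408) the reflected ray undergoes a half-wave phase shift.
Ray reflecting at the bottom interface goes from n = 1.408 toward n = 1.0: no phase shift.
Exactly one π shift → a net half-wave offset.
So the condition for destructive reflection is 2 n t = m λ.
The smallest nonzero thickness corresponds to m = 1: t = m λ / (2 n) = 1.00 × 710 / (2 × 1.408) = 252 nm.

252 nm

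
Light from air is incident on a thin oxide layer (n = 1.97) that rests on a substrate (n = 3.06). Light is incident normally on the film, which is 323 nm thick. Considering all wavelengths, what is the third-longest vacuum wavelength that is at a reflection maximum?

Ray reflecting at the top interface goes from n = 1.0 toward n = 1.97: a half-wave phase shift.
At the lower boundary (n = 1.97 to n = 3.06) the reflected ray undergoes a half-wave phase shift.
Zero or two π shifts → no net half-wave offset.
For bright reflection here: 2 n t = m λ.
λ = 2 n t / m. The third-longest wavelength is m = 3: λ = 2 × 1.97 × 323 / 3.00 = 424 nm.

424 nm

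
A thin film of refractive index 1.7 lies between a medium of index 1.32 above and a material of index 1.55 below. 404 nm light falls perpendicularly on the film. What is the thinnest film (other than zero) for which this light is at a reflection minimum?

Ray reflecting at the top interface goes from n = 1.32 toward n = 1.7: a half-wave phase shift.
At the lower boundary (n = 1.7 to n = 1.55) the reflected ray undergoes no phase shift.
Exactly one π shift → a net half-wave offset.
So the condition for destructive reflection is 2 n t = m λ.
Minimum nonzero at m = 1: t = λ / (2 n) = 404 / (2 × 1.7) = 119 nm.

119 nm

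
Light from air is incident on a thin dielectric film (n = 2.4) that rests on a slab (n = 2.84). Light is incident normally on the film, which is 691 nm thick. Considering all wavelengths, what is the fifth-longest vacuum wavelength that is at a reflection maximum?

663 nm

At the upper boundary (n = 1.0 to n = 2.4) the reflected ray undergoes a half-wave phase shift.
At the lower boundary (n = 2.4 to n = 2.84) the reflected ray undergoes a half-wave phase shift.
The two reflections carry the same phase change, so no net offset.
With no net inversion, constructive interference in reflection requires 2 n t = m λ.
λ = 2 n t / m. The fifth-longest wavelength is m = 5: λ = 2 × 2.4 × 691 / 5.00 = 663 nm.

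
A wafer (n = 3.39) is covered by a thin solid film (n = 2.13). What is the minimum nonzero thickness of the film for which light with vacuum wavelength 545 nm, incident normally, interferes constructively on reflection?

128 nm

Ray reflecting at the top interface goes from n = 1.0 toward n = 2.13: a half-wave phase shift.
Bottom surface (2.13 → 3.39): reflection off a higher-index medium gives a half-wave phase shift.
Zero or two π shifts → no net half-wave offset.
For maximum reflection here: 2 n t = m λ.
Minimum nonzero at m = 1: t = λ / (2 n) = 545 / (2 × 2.13) = 128 nm.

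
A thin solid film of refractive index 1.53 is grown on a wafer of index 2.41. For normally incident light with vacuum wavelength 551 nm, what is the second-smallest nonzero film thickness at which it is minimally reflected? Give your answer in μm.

Top surface (1.0 → 1.53): reflection off a higher-index medium gives a half-wave phase shift.
Bottom surface (1.53 → 2.41): reflection off a higher-index medium gives a half-wave phase shift.
Net: no relative phase inversion (both shifts match).
For minimum reflection here: 2 n t = (m + ½) λ.
The second-smallest nonzero thickness corresponds to m = 1: t = (m + ½) λ / (2 n) = 1.50 × 551 / (2 × 1.53) = 270 nm.

0.270 μm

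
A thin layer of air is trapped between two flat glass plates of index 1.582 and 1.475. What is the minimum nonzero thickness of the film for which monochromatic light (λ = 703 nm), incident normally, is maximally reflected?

176 nm

Top surface (1.582 → 1.0): reflection off a lower-index medium gives no phase shift.
Ray reflecting at the bottom interface goes from n = 1.0 toward n = 1.475: a half-wave phase shift.
Net: one phase inversion between the two reflected rays.
With one net inversion, constructive interference in reflection requires 2 n t = (m + ½) λ.
Minimum at m = 0: t = λ / (4 n) = 703 / (4 × 1.0) = 176 nm.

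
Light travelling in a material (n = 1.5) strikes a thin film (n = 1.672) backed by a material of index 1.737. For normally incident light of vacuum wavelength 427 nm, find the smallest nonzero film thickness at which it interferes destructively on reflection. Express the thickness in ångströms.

638 Å

Ray reflecting at the top interface goes from n = 1.5 toward n = 1.672: a half-wave phase shift.
Ray reflecting at the bottom interface goes from n = 1.672 toward n = 1.737: a half-wave phase shift.
Net: no relative phase inversion (both shifts match).
So the condition for destructive reflection is 2 n t = (m + ½) λ.
Minimum at m = 0: t = λ / (4 n) = 427 / (4 × 1.672) = 63.8 nm.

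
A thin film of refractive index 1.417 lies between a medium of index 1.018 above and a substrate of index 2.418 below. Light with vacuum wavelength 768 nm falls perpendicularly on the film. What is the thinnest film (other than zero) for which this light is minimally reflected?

135 nm

Ray reflecting at the top interface goes from n = 1.018 toward n = 1.417: a half-wave phase shift.
At the lower boundary (n = 1.417 to n = 2.418) the reflected ray undergoes a half-wave phase shift.
The two reflections carry the same phase change, so no net offset.
With no net inversion, destructive interference in reflection requires 2 n t = (m + ½) λ.
Minimum at m = 0: t = λ / (4 n) = 768 / (4 × 1.417) = 135 nm.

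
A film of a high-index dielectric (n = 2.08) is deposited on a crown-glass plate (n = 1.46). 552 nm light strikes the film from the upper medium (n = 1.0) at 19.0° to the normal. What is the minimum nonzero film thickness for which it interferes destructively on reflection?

134 nm

Ray reflecting at the top interface goes from n = 1.0 toward n = 2.08: a half-wave phase shift.
Ray reflecting at the bottom interface goes from n = 2.08 toward n = 1.46: no phase shift.
Net: one phase inversion between the two reflected rays.
With one net inversion, destructive interference in reflection requires 2 n t cos θ_r = m λ.
Snell's law: 1.0 sin 19.0° = 2.08 sin θ_r → sin θ_r = 0.157, cos θ_r = 0.988.
Minimum nonzero at m = 1: t = λ / (2 n cos θ_r) = 552 / (2 × 2.08 × 0.988) = 134 nm.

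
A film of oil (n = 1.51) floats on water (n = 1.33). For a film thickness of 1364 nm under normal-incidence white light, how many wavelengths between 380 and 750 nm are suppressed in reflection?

5

Ray reflecting at the top interface goes from n = 1.0 toward n = 1.51: a half-wave phase shift.
Bottom surface (1.51 → 1.33): reflection off a lower-index medium gives no phase shift.
Net: one phase inversion between the two reflected rays.
So the condition for destructive reflection is 2 n t = m λ.
λ = 2 n t / m = 4119 / m nm.
m=5: 824 nm (IR); m=6: 687 nm (visible); m=7: 588 nm (visible); m=8: 515 nm (visible); m=9: 458 nm (visible); m=10: 412 nm (visible); m=11: 374 nm (UV).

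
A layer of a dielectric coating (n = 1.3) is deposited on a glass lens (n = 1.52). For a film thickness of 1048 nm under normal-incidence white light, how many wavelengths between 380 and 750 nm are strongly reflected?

Top surface (1.0 → 1.3): reflection off a higher-index medium gives a half-wave phase shift.
Ray reflecting at the bottom interface goes from n = 1.3 toward n = 1.52: a half-wave phase shift.
The two reflections carry the same phase change, so no net offset.
So the condition for constructive reflection is 2 n t = m λ.
λ = 2 n t / m = 2725 / m nm.
m=3: 908 nm (IR); m=4: 681 nm (visible); m=5: 545 nm (visible); m=6: 454 nm (visible); m=7: 389 nm (visible); m=8: 341 nm (UV).

4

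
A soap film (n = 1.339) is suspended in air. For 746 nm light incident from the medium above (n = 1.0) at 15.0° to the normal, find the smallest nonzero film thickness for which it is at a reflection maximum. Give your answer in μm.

Ray reflecting at the top interface goes from n = 1.0 toward n = 1.339: a half-wave phase shift.
At the lower boundary (n = 1.339 to n = 1.0) the reflected ray undergoes no phase shift.
Net: one phase inversion between the two reflected rays.
So the condition for constructive reflection is 2 n t cos θ_r = (m + ½) λ.
Snell's law: 1.0 sin 15.0° = 1.339 sin θ_r → sin θ_r = 0.193, cos θ_r = 0.981.
Minimum at m = 0: t = λ / (4 n cos θ_r) = 746 / (4 × 1.339 × 0.981) = 142 nm.

0.142 μm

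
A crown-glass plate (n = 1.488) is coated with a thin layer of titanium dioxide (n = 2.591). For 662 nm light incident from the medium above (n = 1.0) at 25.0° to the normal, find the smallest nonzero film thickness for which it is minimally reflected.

129 nm

Top surface (1.0 → 2.591): reflection off a higher-index medium gives a half-wave phase shift.
Ray reflecting at the bottom interface goes from n = 2.591 toward n = 1.488: no phase shift.
The two reflections differ by half a wavelength.
So the condition for destructive reflection is 2 n t cos θ_r = m λ.
Snell's law: 1.0 sin 25.0° = 2.591 sin θ_r → sin θ_r = 0.163, cos θ_r = 0.987.
Minimum nonzero at m = 1: t = λ / (2 n cos θ_r) = 662 / (2 × 2.591 × 0.987) = 129 nm.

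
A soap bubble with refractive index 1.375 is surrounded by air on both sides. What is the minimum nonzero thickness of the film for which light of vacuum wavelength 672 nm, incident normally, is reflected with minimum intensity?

Ray reflecting at the top interface goes from n = 1.0 toward n = 1.375: a half-wave phase shift.
At the lower boundary (n = 1.375 to n = 1.0) the reflected ray undergoes no phase shift.
Exactly one π shift → a net half-wave offset.
With one net inversion, destructive interference in reflection requires 2 n t = m λ.
Minimum nonzero at m = 1: t = λ / (2 n) = 672 / (2 × 1.375) = 244 nm.

244 nm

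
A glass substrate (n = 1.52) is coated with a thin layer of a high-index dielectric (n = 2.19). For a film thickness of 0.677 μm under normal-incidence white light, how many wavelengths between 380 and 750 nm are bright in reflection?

4

Ray reflecting at the top interface goes from n = 1.0 toward n = 2.19: a half-wave phase shift.
Ray reflecting at the bottom interface goes from n = 2.19 toward n = 1.52: no phase shift.
The two reflections differ by half a wavelength.
For bright reflection here: 2 n t = (m + ½) λ.
λ = 2 n t / (m + ½) = 2965 / (m + ½) nm.
m=3: 847 nm (IR); m=4: 659 nm (visible); m=5: 539 nm (visible); m=6: 456 nm (visible); m=7: 395 nm (visible); m=8: 349 nm (UV).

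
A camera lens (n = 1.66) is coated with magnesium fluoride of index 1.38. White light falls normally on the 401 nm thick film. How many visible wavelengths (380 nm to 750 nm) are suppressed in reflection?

At the upper boundary (n = 1.0 to n = 1.38) the reflected ray undergoes a half-wave phase shift.
Bottom surface (1.38 → 1.66): reflection off a higher-index medium gives a half-wave phase shift.
Net: no relative phase inversion (both shifts match).
So the condition for destructive reflection is 2 n t = (m + ½) λ.
λ = 2 n t / (m + ½) = 1107 / (m + ½) nm.
m=0: 2214 nm (IR); m=1: 738 nm (visible); m=2: 443 nm (visible); m=3: 316 nm (UV).

2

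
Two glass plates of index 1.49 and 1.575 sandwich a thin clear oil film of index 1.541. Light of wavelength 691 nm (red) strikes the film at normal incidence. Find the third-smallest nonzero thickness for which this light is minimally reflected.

Top surface (1.49 → 1.541): reflection off a higher-index medium gives a half-wave phase shift.
At the lower boundary (n = 1.541 to n = 1.575) the reflected ray undergoes a half-wave phase shift.
Net: no relative phase inversion (both shifts match).
For minimum reflection here: 2 n t = (m + ½) λ.
The third-smallest nonzero thickness corresponds to m = 2: t = (m + ½) λ / (2 n) = 2.50 × 691 / (2 × 1.541) = 561 nm.

561 nm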